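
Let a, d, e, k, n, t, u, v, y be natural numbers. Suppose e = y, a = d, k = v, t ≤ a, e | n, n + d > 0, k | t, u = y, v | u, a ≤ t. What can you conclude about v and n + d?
v ≤ n + d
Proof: u = y and v | u, therefore v | y. e = y and e | n, therefore y | n. From v | y, v | n. From t ≤ a and a ≤ t, t = a. Since a = d, t = d. k = v and k | t, so v | t. Since t = d, v | d. Since v | n, v | n + d. n + d > 0, so v ≤ n + d.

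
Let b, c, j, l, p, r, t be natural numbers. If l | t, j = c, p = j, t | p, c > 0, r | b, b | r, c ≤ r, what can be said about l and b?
l ≤ b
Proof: From p = j and t | p, t | j. Since j = c, t | c. Since l | t, l | c. Because c > 0, l ≤ c. r | b and b | r, thus r = b. Since c ≤ r, c ≤ b. l ≤ c, so l ≤ b.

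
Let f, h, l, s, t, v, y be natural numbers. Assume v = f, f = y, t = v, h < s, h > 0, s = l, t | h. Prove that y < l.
Since t = v and v = f, t = f. Since f = y, t = y. Since t | h, y | h. h > 0, so y ≤ h. s = l and h < s, therefore h < l. Since y ≤ h, y < l.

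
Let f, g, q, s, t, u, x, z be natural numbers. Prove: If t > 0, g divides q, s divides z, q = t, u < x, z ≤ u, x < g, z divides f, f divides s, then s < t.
z divides f and f divides s, so z divides s. From s divides z, z = s. z ≤ u and u < x, thus z < x. x < g, so z < g. Because q = t and g divides q, g divides t. t > 0, so g ≤ t. From z < g, z < t. z = s, so s < t.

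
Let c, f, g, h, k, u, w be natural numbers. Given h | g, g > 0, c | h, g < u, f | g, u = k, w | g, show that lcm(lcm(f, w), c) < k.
Since f | g and w | g, lcm(f, w) | g. Since c | h and h | g, c | g. lcm(f, w) | g, so lcm(lcm(f, w), c) | g. Since g > 0, lcm(lcm(f, w), c) ≤ g. From u = k and g < u, g < k. From lcm(lcm(f, w), c) ≤ g, lcm(lcm(f, w), c) < k.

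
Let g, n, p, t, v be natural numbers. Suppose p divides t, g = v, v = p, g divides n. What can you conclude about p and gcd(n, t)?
p divides gcd(n, t)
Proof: Because g = v and v = p, g = p. Because g divides n, p divides n. Since p divides t, p divides gcd(n, t).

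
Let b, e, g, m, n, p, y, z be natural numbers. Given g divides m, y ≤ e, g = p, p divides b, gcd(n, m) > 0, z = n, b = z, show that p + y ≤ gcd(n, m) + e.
From b = z and z = n, b = n. Since p divides b, p divides n. Since g = p and g divides m, p divides m. Since p divides n, p divides gcd(n, m). Since gcd(n, m) > 0, p ≤ gcd(n, m). Since y ≤ e, p + y ≤ gcd(n, m) + e.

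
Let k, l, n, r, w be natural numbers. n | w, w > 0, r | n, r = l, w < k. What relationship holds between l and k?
l < k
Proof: r | n and n | w, so r | w. w > 0, so r ≤ w. w < k, so r < k. Since r = l, l < k.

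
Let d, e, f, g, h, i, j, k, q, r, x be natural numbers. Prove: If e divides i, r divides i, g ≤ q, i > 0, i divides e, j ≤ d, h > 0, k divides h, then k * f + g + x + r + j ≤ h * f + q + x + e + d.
Since k divides h and h > 0, k ≤ h. By multiplying by a non-negative, k * f ≤ h * f. Since g ≤ q, k * f + g ≤ h * f + q. Then k * f + g + x ≤ h * f + q + x. From i divides e and e divides i, i = e. r divides i and i > 0, therefore r ≤ i. Since i = e, r ≤ e. From j ≤ d, r + j ≤ e + d. Since k * f + g + x ≤ h * f + q + x, k * f + g + x + r + j ≤ h * f + q + x + e + d.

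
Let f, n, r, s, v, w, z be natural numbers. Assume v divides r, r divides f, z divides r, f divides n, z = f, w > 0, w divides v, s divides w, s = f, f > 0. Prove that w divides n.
From s divides w and w > 0, s ≤ w. s = f, so f ≤ w. From z = f and z divides r, f divides r. Because r divides f, r = f. v divides r, so v divides f. w divides v, so w divides f. Since f > 0, w ≤ f. Since f ≤ w, f = w. f divides n, so w divides n.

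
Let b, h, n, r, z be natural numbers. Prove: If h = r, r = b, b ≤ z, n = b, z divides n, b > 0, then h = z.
h = r and r = b, therefore h = b. Because n = b and z divides n, z divides b. Since b > 0, z ≤ b. Because b ≤ z, b = z. h = b, so h = z.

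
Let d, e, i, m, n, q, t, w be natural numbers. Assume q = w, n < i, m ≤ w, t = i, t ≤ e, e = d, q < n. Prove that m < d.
Because q = w and q < n, w < n. n < i, so w < i. m ≤ w, so m < i. Since t = i and t ≤ e, i ≤ e. From m < i, m < e. Since e = d, m < d.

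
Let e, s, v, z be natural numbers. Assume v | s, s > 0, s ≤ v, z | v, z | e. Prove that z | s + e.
v | s and s > 0, thus v ≤ s. Since s ≤ v, v = s. z | v, so z | s. z | e, so z | s + e.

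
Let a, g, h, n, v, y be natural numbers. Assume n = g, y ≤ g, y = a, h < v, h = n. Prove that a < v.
Because y = a and y ≤ g, a ≤ g. h = n and n = g, hence h = g. h < v, so g < v. a ≤ g, so a < v.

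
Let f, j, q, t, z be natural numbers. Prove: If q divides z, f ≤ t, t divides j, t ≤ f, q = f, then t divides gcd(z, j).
f ≤ t and t ≤ f, thus f = t. q = f, so q = t. Since q divides z, t divides z. t divides j, so t divides gcd(z, j).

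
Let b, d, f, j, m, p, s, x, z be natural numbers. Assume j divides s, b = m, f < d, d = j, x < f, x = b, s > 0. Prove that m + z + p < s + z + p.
Since x = b and x < f, b < f. b = m, so m < f. d = j and f < d, thus f < j. Since m < f, m < j. j divides s and s > 0, thus j ≤ s. m < j, so m < s. Then m + z < s + z. Then m + z + p < s + z + p.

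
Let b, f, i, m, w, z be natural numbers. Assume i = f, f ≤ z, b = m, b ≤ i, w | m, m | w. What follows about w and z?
w ≤ z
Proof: m | w and w | m, hence m = w. b = m, so b = w. Because i = f and b ≤ i, b ≤ f. Since f ≤ z, b ≤ z. Since b = w, w ≤ z.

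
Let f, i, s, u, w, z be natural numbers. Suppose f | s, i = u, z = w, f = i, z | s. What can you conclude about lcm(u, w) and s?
lcm(u, w) | s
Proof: f = i and f | s, hence i | s. Since i = u, u | s. z = w and z | s, hence w | s. Since u | s, lcm(u, w) | s.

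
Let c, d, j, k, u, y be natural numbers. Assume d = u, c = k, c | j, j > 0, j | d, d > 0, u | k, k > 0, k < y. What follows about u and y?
u < y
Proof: c | j and j > 0, thus c ≤ j. Since c = k, k ≤ j. j | d and d > 0, thus j ≤ d. Since k ≤ j, k ≤ d. Since d = u, k ≤ u. u | k and k > 0, hence u ≤ k. Since k ≤ u, k = u. k < y, so u < y.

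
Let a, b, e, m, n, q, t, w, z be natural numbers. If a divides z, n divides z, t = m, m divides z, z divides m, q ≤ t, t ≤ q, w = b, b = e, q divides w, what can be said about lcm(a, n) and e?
lcm(a, n) divides e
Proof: a divides z and n divides z, so lcm(a, n) divides z. m divides z and z divides m, therefore m = z. t = m, so t = z. From q ≤ t and t ≤ q, q = t. w = b and b = e, therefore w = e. Since q divides w, q divides e. q = t, so t divides e. Since t = z, z divides e. lcm(a, n) divides z, so lcm(a, n) divides e.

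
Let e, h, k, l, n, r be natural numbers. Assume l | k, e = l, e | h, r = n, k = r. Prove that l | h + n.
From e = l and e | h, l | h. Because k = r and l | k, l | r. r = n, so l | n. l | h, so l | h + n.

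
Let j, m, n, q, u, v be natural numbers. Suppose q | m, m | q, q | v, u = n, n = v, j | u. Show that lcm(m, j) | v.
From q | m and m | q, q = m. q | v, so m | v. u = n and n = v, thus u = v. Since j | u, j | v. m | v, so lcm(m, j) | v.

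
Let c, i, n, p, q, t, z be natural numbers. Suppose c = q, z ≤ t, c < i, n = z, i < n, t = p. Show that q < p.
c = q and c < i, hence q < i. n = z and i < n, therefore i < z. Because z ≤ t, i < t. From t = p, i < p. Since q < i, q < p.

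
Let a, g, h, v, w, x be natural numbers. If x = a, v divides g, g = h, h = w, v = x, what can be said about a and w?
a divides w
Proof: Because v = x and x = a, v = a. g = h and v divides g, therefore v divides h. h = w, so v divides w. Since v = a, a divides w.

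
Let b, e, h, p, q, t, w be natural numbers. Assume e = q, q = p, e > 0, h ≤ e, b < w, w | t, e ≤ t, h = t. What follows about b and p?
b < p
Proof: e = q and q = p, hence e = p. h = t and h ≤ e, so t ≤ e. e ≤ t, so t = e. Since w | t, w | e. Since e > 0, w ≤ e. From b < w, b < e. Because e = p, b < p.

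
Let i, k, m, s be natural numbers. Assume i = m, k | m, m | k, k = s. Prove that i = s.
m | k and k | m, therefore m = k. i = m, so i = k. k = s, so i = s.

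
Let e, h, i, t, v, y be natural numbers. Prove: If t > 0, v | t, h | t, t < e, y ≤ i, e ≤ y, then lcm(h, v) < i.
h | t and v | t, thus lcm(h, v) | t. t > 0, so lcm(h, v) ≤ t. t < e, so lcm(h, v) < e. e ≤ y and y ≤ i, thus e ≤ i. Since lcm(h, v) < e, lcm(h, v) < i.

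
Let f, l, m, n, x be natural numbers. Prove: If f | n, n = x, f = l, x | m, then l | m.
f = l and f | n, hence l | n. Since n = x, l | x. Since x | m, l | m.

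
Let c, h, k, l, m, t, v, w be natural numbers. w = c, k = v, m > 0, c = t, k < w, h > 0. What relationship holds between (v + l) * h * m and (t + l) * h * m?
(v + l) * h * m < (t + l) * h * m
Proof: w = c and c = t, so w = t. k = v and k < w, thus v < w. Since w = t, v < t. Then v + l < t + l. h > 0, so (v + l) * h < (t + l) * h. Since m > 0, (v + l) * h * m < (t + l) * h * m.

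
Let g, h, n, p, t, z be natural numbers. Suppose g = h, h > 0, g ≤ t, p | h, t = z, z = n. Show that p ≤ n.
p | h and h > 0, therefore p ≤ h. t = z and g ≤ t, thus g ≤ z. g = h, so h ≤ z. Since z = n, h ≤ n. Since p ≤ h, p ≤ n.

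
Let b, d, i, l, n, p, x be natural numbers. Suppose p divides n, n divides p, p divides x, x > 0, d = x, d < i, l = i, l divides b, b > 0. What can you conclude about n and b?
n < b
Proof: p divides n and n divides p, hence p = n. p divides x and x > 0, hence p ≤ x. Since d = x and d < i, x < i. l divides b and b > 0, therefore l ≤ b. l = i, so i ≤ b. From x < i, x < b. p ≤ x, so p < b. p = n, so n < b.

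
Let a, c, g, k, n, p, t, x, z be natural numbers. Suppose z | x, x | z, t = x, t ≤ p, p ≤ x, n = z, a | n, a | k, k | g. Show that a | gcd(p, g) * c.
z | x and x | z, so z = x. Since t = x and t ≤ p, x ≤ p. Since p ≤ x, x = p. z = x, so z = p. Since n = z and a | n, a | z. From z = p, a | p. a | k and k | g, therefore a | g. Since a | p, a | gcd(p, g). Then a | gcd(p, g) * c.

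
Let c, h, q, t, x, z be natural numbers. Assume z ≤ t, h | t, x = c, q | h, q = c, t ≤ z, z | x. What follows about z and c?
z = c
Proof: x = c and z | x, therefore z | c. t ≤ z and z ≤ t, hence t = z. Since q = c and q | h, c | h. h | t, so c | t. t = z, so c | z. z | c, so z = c.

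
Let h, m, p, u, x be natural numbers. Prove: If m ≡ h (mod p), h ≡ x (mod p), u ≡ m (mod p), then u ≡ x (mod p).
u ≡ m (mod p) and m ≡ h (mod p), therefore u ≡ h (mod p). h ≡ x (mod p), so u ≡ x (mod p).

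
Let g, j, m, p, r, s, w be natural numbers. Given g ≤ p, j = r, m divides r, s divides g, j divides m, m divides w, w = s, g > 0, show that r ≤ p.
j = r and j divides m, therefore r divides m. Because m divides r, m = r. Because w = s and m divides w, m divides s. s divides g, so m divides g. Because g > 0, m ≤ g. Since g ≤ p, m ≤ p. Since m = r, r ≤ p.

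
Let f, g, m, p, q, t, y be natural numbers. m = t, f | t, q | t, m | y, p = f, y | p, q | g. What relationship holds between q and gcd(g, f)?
q | gcd(g, f)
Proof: Because m | y and y | p, m | p. Since m = t, t | p. Since p = f, t | f. Since f | t, t = f. From q | t, q | f. q | g, so q | gcd(g, f).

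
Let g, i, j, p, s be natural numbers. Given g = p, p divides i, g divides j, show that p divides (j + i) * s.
g = p and g divides j, hence p divides j. From p divides i, p divides j + i. Then p divides (j + i) * s.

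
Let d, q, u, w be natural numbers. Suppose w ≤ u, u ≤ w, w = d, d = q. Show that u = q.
u ≤ w and w ≤ u, thus u = w. Since w = d, u = d. d = q, so u = q.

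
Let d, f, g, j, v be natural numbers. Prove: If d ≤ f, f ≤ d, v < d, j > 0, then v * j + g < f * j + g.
Because d ≤ f and f ≤ d, d = f. v < d, so v < f. Combining with j > 0, by multiplying by a positive, v * j < f * j. Then v * j + g < f * j + g.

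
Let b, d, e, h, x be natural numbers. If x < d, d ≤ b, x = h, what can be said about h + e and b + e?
h + e < b + e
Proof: Because x < d and d ≤ b, x < b. x = h, so h < b. Then h + e < b + e.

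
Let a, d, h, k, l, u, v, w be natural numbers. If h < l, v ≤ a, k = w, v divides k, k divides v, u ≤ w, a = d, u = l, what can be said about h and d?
h < d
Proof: u = l and u ≤ w, therefore l ≤ w. v divides k and k divides v, so v = k. Because k = w, v = w. a = d and v ≤ a, hence v ≤ d. v = w, so w ≤ d. Since l ≤ w, l ≤ d. Since h < l, h < d.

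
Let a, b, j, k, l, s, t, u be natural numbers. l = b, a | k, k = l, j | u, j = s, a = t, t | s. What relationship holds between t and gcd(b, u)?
t | gcd(b, u)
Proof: Because k = l and l = b, k = b. a = t and a | k, so t | k. From k = b, t | b. j = s and j | u, so s | u. Since t | s, t | u. Since t | b, t | gcd(b, u).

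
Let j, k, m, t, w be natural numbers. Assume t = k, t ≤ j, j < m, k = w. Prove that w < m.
t = k and k = w, so t = w. t ≤ j and j < m, therefore t < m. Because t = w, w < m.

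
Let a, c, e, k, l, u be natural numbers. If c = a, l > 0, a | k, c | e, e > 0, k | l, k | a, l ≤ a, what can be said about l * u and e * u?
l * u ≤ e * u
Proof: Since k | a and a | k, k = a. k | l and l > 0, so k ≤ l. k = a, so a ≤ l. Since l ≤ a, a = l. c = a, so c = l. Since c | e, l | e. e > 0, so l ≤ e. Then l * u ≤ e * u.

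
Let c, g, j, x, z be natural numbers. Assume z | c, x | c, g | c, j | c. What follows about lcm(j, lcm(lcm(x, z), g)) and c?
lcm(j, lcm(lcm(x, z), g)) | c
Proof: Because x | c and z | c, lcm(x, z) | c. Since g | c, lcm(lcm(x, z), g) | c. Since j | c, lcm(j, lcm(lcm(x, z), g)) | c.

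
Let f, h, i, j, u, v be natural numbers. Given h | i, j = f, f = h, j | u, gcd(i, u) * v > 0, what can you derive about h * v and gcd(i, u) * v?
h * v ≤ gcd(i, u) * v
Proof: j = f and f = h, therefore j = h. Since j | u, h | u. h | i, so h | gcd(i, u). Then h * v | gcd(i, u) * v. gcd(i, u) * v > 0, so h * v ≤ gcd(i, u) * v.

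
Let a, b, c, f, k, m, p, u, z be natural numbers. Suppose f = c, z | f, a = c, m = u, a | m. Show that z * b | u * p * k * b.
Because f = c and z | f, z | c. m = u and a | m, thus a | u. Since a = c, c | u. Since z | c, z | u. Then z | u * p. Then z | u * p * k. Then z * b | u * p * k * b.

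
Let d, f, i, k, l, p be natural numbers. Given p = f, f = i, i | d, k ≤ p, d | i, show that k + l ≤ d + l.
p = f and f = i, therefore p = i. i | d and d | i, therefore i = d. Since p = i, p = d. Since k ≤ p, k ≤ d. Then k + l ≤ d + l.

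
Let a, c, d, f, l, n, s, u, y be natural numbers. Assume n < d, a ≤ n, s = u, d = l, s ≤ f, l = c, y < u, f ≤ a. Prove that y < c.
s = u and s ≤ f, hence u ≤ f. Since y < u, y < f. From d = l and l = c, d = c. From a ≤ n and n < d, a < d. Since f ≤ a, f < d. Since d = c, f < c. y < f, so y < c.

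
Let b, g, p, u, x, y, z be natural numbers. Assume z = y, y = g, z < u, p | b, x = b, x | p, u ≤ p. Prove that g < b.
Because z = y and y = g, z = g. z < u, so g < u. x = b and x | p, therefore b | p. p | b, so p = b. u ≤ p, so u ≤ b. Since g < u, g < b.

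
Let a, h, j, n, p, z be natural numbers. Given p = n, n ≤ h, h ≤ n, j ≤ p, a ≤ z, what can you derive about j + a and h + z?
j + a ≤ h + z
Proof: n ≤ h and h ≤ n, thus n = h. Since p = n, p = h. Since j ≤ p, j ≤ h. Because a ≤ z, j + a ≤ h + z.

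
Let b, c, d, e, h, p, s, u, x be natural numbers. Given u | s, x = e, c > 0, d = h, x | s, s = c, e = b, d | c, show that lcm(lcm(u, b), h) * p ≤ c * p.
x = e and e = b, thus x = b. x | s, so b | s. Since u | s, lcm(u, b) | s. s = c, so lcm(u, b) | c. Because d = h and d | c, h | c. Since lcm(u, b) | c, lcm(lcm(u, b), h) | c. Because c > 0, lcm(lcm(u, b), h) ≤ c. Then lcm(lcm(u, b), h) * p ≤ c * p.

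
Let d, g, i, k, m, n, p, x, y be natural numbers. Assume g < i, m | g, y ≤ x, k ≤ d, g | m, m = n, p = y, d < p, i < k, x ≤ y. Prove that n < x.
From y ≤ x and x ≤ y, y = x. g | m and m | g, hence g = m. From m = n, g = n. From i < k and k ≤ d, i < d. Since g < i, g < d. From p = y and d < p, d < y. g < d, so g < y. Because g = n, n < y. Since y = x, n < x.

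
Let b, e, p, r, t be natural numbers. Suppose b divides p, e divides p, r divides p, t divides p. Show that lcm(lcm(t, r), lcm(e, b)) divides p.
Because t divides p and r divides p, lcm(t, r) divides p. Because e divides p and b divides p, lcm(e, b) divides p. lcm(t, r) divides p, so lcm(lcm(t, r), lcm(e, b)) divides p.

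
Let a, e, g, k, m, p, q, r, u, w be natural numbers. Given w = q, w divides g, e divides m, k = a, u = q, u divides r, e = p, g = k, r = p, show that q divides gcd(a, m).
g = k and w divides g, so w divides k. k = a, so w divides a. w = q, so q divides a. From r = p and u divides r, u divides p. Because e = p and e divides m, p divides m. Since u divides p, u divides m. Since u = q, q divides m. q divides a, so q divides gcd(a, m).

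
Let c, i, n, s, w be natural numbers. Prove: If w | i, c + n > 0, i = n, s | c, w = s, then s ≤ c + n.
w = s and w | i, therefore s | i. Because i = n, s | n. Since s | c, s | c + n. Since c + n > 0, s ≤ c + n.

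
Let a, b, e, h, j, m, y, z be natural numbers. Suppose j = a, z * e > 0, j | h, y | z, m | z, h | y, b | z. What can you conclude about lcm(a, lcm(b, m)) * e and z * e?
lcm(a, lcm(b, m)) * e ≤ z * e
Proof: j | h and h | y, therefore j | y. y | z, so j | z. Because j = a, a | z. From b | z and m | z, lcm(b, m) | z. Since a | z, lcm(a, lcm(b, m)) | z. Then lcm(a, lcm(b, m)) * e | z * e. Since z * e > 0, lcm(a, lcm(b, m)) * e ≤ z * e.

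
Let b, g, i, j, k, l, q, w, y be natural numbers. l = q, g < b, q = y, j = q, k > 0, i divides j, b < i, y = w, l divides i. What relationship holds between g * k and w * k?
g * k < w * k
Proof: j = q and i divides j, thus i divides q. From l = q and l divides i, q divides i. Since i divides q, i = q. From q = y, i = y. Since b < i, b < y. Since y = w, b < w. g < b, so g < w. Using k > 0, by multiplying by a positive, g * k < w * k.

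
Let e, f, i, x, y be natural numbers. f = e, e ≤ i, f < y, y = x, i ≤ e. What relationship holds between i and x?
i < x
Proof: From e ≤ i and i ≤ e, e = i. Because y = x and f < y, f < x. f = e, so e < x. Since e = i, i < x.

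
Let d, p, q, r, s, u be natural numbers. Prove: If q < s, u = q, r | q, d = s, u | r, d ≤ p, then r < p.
u = q and u | r, so q | r. Since r | q, q = r. q < s, so r < s. From d = s and d ≤ p, s ≤ p. Since r < s, r < p.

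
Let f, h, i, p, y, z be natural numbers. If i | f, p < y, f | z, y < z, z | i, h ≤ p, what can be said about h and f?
h < f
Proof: z | i and i | f, thus z | f. From f | z, z = f. Because h ≤ p and p < y, h < y. Since y < z, h < z. z = f, so h < f.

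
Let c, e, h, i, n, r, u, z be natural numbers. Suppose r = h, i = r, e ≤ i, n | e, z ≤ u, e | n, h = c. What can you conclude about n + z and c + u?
n + z ≤ c + u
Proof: i = r and r = h, therefore i = h. Since h = c, i = c. e | n and n | e, therefore e = n. e ≤ i, so n ≤ i. Since i = c, n ≤ c. z ≤ u, so n + z ≤ c + u.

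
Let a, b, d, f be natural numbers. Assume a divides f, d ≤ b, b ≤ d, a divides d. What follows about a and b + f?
a divides b + f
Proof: d ≤ b and b ≤ d, thus d = b. Since a divides d, a divides b. Since a divides f, a divides b + f.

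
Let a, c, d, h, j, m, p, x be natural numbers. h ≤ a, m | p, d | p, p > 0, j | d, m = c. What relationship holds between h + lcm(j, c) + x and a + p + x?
h + lcm(j, c) + x ≤ a + p + x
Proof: j | d and d | p, hence j | p. m = c and m | p, so c | p. j | p, so lcm(j, c) | p. Since p > 0, lcm(j, c) ≤ p. h ≤ a, so h + lcm(j, c) ≤ a + p. Then h + lcm(j, c) + x ≤ a + p + x.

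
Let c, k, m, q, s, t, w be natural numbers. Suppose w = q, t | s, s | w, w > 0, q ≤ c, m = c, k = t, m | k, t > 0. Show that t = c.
t | s and s | w, thus t | w. w > 0, so t ≤ w. Since w = q, t ≤ q. Since q ≤ c, t ≤ c. k = t and m | k, hence m | t. m = c, so c | t. Since t > 0, c ≤ t. Since t ≤ c, t = c.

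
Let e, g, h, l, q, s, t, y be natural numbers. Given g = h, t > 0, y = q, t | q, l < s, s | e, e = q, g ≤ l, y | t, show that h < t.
g ≤ l and l < s, therefore g < s. Because g = h, h < s. y = q and y | t, hence q | t. Since t | q, q = t. Since e = q, e = t. s | e, so s | t. Since t > 0, s ≤ t. Since h < s, h < t.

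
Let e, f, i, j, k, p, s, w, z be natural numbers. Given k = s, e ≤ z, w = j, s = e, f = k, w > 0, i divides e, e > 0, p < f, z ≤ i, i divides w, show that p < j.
k = s and s = e, hence k = e. f = k and p < f, thus p < k. k = e, so p < e. Because i divides e and e > 0, i ≤ e. From e ≤ z and z ≤ i, e ≤ i. Since i ≤ e, i = e. i divides w and w > 0, so i ≤ w. w = j, so i ≤ j. i = e, so e ≤ j. p < e, so p < j.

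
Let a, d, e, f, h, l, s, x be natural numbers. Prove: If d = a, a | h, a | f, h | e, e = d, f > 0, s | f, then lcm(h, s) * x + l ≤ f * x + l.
e = d and d = a, hence e = a. Since h | e, h | a. a | h, so a = h. Since a | f, h | f. s | f, so lcm(h, s) | f. f > 0, so lcm(h, s) ≤ f. Then lcm(h, s) * x ≤ f * x. Then lcm(h, s) * x + l ≤ f * x + l.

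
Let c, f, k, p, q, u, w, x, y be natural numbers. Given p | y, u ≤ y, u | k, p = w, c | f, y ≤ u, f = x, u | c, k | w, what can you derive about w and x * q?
w | x * q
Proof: u | k and k | w, therefore u | w. Since y ≤ u and u ≤ y, y = u. Since p = w and p | y, w | y. y = u, so w | u. Since u | w, u = w. f = x and c | f, hence c | x. u | c, so u | x. Because u = w, w | x. Then w | x * q.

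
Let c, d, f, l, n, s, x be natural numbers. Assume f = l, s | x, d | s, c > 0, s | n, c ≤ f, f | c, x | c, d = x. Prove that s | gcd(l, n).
f | c and c > 0, hence f ≤ c. Since c ≤ f, c = f. From f = l, c = l. d = x and d | s, therefore x | s. Since s | x, x = s. x | c, so s | c. c = l, so s | l. Because s | n, s | gcd(l, n).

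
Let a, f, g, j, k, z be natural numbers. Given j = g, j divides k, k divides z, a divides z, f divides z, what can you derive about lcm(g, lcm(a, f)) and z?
lcm(g, lcm(a, f)) divides z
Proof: Since j divides k and k divides z, j divides z. Since j = g, g divides z. Since a divides z and f divides z, lcm(a, f) divides z. g divides z, so lcm(g, lcm(a, f)) divides z.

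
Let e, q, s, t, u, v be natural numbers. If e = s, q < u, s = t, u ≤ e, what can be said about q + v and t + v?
q + v < t + v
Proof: Since e = s and s = t, e = t. Since u ≤ e, u ≤ t. q < u, so q < t. Then q + v < t + v.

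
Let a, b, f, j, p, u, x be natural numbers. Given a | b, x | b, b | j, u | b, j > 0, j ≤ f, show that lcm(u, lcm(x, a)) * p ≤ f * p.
x | b and a | b, so lcm(x, a) | b. Since u | b, lcm(u, lcm(x, a)) | b. Since b | j, lcm(u, lcm(x, a)) | j. Since j > 0, lcm(u, lcm(x, a)) ≤ j. Since j ≤ f, lcm(u, lcm(x, a)) ≤ f. Then lcm(u, lcm(x, a)) * p ≤ f * p.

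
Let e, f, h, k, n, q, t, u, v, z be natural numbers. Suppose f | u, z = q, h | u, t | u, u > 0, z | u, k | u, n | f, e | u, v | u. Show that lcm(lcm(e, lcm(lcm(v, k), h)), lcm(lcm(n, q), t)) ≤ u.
v | u and k | u, therefore lcm(v, k) | u. Since h | u, lcm(lcm(v, k), h) | u. Since e | u, lcm(e, lcm(lcm(v, k), h)) | u. Because n | f and f | u, n | u. From z = q and z | u, q | u. n | u, so lcm(n, q) | u. Since t | u, lcm(lcm(n, q), t) | u. Since lcm(e, lcm(lcm(v, k), h)) | u, lcm(lcm(e, lcm(lcm(v, k), h)), lcm(lcm(n, q), t)) | u. From u > 0, lcm(lcm(e, lcm(lcm(v, k), h)), lcm(lcm(n, q), t)) ≤ u.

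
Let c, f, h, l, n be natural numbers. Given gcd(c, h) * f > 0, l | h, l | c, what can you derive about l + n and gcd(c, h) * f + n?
l + n ≤ gcd(c, h) * f + n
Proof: l | c and l | h, thus l | gcd(c, h). Then l | gcd(c, h) * f. Since gcd(c, h) * f > 0, l ≤ gcd(c, h) * f. Then l + n ≤ gcd(c, h) * f + n.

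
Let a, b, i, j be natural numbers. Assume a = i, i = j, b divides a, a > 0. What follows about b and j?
b ≤ j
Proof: From a = i and i = j, a = j. b divides a and a > 0, therefore b ≤ a. a = j, so b ≤ j.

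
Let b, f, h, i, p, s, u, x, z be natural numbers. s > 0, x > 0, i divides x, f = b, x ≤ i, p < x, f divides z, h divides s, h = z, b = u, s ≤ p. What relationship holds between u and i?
u < i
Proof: Since f = b and b = u, f = u. f divides z, so u divides z. Since h = z and h divides s, z divides s. u divides z, so u divides s. s > 0, so u ≤ s. Because i divides x and x > 0, i ≤ x. x ≤ i, so x = i. p < x, so p < i. Since s ≤ p, s < i. Since u ≤ s, u < i.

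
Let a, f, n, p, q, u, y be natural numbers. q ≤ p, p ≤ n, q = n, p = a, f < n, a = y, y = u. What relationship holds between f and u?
f < u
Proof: Because p = a and a = y, p = y. y = u, so p = u. Because q = n and q ≤ p, n ≤ p. p ≤ n, so n = p. Since f < n, f < p. Since p = u, f < u.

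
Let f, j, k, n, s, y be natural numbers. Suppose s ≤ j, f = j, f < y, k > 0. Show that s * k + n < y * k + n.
f = j and f < y, therefore j < y. Since s ≤ j, s < y. Because k > 0, s * k < y * k. Then s * k + n < y * k + n.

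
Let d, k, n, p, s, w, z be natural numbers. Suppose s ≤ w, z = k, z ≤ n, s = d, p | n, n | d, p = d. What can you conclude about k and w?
k ≤ w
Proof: From z = k and z ≤ n, k ≤ n. From p = d and p | n, d | n. Because n | d, d = n. s = d and s ≤ w, therefore d ≤ w. Since d = n, n ≤ w. Since k ≤ n, k ≤ w.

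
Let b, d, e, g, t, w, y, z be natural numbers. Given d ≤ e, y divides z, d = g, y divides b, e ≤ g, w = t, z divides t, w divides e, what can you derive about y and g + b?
y divides g + b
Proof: d = g and d ≤ e, hence g ≤ e. e ≤ g, so e = g. From y divides z and z divides t, y divides t. w = t and w divides e, so t divides e. Since y divides t, y divides e. Since e = g, y divides g. Since y divides b, y divides g + b.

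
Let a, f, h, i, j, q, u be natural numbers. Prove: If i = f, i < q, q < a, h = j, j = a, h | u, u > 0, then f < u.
Because i = f and i < q, f < q. Since q < a, f < a. h = j and j = a, thus h = a. h | u, so a | u. Since u > 0, a ≤ u. Since f < a, f < u.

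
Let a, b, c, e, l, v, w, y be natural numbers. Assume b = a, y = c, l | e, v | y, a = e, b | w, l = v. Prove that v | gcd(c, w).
y = c and v | y, so v | c. l = v and l | e, hence v | e. From b = a and a = e, b = e. Since b | w, e | w. Because v | e, v | w. Because v | c, v | gcd(c, w).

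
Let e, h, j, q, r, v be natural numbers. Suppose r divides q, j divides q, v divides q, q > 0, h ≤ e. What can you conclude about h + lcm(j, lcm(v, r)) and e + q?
h + lcm(j, lcm(v, r)) ≤ e + q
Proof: v divides q and r divides q, so lcm(v, r) divides q. Because j divides q, lcm(j, lcm(v, r)) divides q. Since q > 0, lcm(j, lcm(v, r)) ≤ q. h ≤ e, so h + lcm(j, lcm(v, r)) ≤ e + q.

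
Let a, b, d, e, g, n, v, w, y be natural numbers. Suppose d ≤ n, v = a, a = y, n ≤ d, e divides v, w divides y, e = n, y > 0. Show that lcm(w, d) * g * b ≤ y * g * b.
From n ≤ d and d ≤ n, n = d. Because e = n, e = d. From v = a and e divides v, e divides a. a = y, so e divides y. e = d, so d divides y. w divides y, so lcm(w, d) divides y. y > 0, so lcm(w, d) ≤ y. By multiplying by a non-negative, lcm(w, d) * g ≤ y * g. By multiplying by a non-negative, lcm(w, d) * g * b ≤ y * g * b.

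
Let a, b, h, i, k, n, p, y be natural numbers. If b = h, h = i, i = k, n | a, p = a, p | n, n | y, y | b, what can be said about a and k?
a | k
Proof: b = h and h = i, hence b = i. i = k, so b = k. p = a and p | n, therefore a | n. From n | a, n = a. Because n | y and y | b, n | b. Since n = a, a | b. b = k, so a | k.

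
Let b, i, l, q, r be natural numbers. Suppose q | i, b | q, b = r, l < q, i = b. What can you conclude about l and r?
l < r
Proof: i = b and q | i, therefore q | b. b | q, so q = b. Since b = r, q = r. Since l < q, l < r.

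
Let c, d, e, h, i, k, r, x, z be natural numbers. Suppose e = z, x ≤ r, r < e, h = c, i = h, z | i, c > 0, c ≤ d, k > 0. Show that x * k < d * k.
x ≤ r and r < e, thus x < e. e = z, so x < z. From i = h and z | i, z | h. Since h = c, z | c. Since c > 0, z ≤ c. From c ≤ d, z ≤ d. x < z, so x < d. Since k > 0, x * k < d * k.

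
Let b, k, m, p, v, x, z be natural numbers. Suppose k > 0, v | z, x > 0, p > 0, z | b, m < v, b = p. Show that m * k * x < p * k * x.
From v | z and z | b, v | b. From b = p, v | p. p > 0, so v ≤ p. Since m < v, m < p. From k > 0, m * k < p * k. Because x > 0, m * k * x < p * k * x.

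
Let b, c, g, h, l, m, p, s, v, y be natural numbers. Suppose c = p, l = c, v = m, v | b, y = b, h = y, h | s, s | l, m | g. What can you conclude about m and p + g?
m | p + g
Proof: v = m and v | b, hence m | b. h = y and h | s, therefore y | s. Since s | l, y | l. y = b, so b | l. m | b, so m | l. l = c, so m | c. c = p, so m | p. Since m | g, m | p + g.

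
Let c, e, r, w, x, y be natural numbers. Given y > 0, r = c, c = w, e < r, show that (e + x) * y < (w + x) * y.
r = c and c = w, thus r = w. e < r, so e < w. Then e + x < w + x. Because y > 0, by multiplying by a positive, (e + x) * y < (w + x) * y.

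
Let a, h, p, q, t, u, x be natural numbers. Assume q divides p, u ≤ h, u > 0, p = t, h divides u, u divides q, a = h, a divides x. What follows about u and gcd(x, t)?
u divides gcd(x, t)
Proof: h divides u and u > 0, therefore h ≤ u. Since u ≤ h, h = u. From a = h and a divides x, h divides x. h = u, so u divides x. From u divides q and q divides p, u divides p. Since p = t, u divides t. u divides x, so u divides gcd(x, t).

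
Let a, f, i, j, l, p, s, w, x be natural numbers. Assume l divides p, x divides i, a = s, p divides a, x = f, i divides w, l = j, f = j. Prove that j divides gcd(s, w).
l = j and l divides p, so j divides p. a = s and p divides a, so p divides s. j divides p, so j divides s. From x = f and f = j, x = j. Because x divides i and i divides w, x divides w. Since x = j, j divides w. Since j divides s, j divides gcd(s, w).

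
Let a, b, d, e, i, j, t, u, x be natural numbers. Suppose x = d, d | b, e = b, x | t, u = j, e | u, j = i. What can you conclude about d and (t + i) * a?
d | (t + i) * a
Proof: x = d and x | t, so d | t. From u = j and j = i, u = i. e = b and e | u, therefore b | u. From u = i, b | i. d | b, so d | i. d | t, so d | t + i. Then d | (t + i) * a.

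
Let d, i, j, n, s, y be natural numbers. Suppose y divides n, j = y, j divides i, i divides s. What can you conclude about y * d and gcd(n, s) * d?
y * d divides gcd(n, s) * d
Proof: j = y and j divides i, so y divides i. From i divides s, y divides s. y divides n, so y divides gcd(n, s). Then y * d divides gcd(n, s) * d.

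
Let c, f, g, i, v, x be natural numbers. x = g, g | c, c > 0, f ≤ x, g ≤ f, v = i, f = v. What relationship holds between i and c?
i ≤ c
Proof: f = v and v = i, thus f = i. x = g and f ≤ x, thus f ≤ g. g ≤ f, so g = f. Since g | c, f | c. Since c > 0, f ≤ c. Since f = i, i ≤ c.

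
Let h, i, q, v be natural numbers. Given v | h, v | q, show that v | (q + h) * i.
v | q and v | h, therefore v | q + h. Then v | (q + h) * i.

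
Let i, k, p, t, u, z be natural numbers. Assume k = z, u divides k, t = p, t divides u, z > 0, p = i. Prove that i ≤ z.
t divides u and u divides k, thus t divides k. k = z, so t divides z. Because t = p, p divides z. z > 0, so p ≤ z. Since p = i, i ≤ z.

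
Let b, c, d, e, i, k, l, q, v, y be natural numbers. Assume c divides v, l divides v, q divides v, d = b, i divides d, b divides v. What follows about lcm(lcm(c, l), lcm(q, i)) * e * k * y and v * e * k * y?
lcm(lcm(c, l), lcm(q, i)) * e * k * y divides v * e * k * y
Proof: From c divides v and l divides v, lcm(c, l) divides v. From d = b and i divides d, i divides b. Because b divides v, i divides v. q divides v, so lcm(q, i) divides v. lcm(c, l) divides v, so lcm(lcm(c, l), lcm(q, i)) divides v. Then lcm(lcm(c, l), lcm(q, i)) * e divides v * e. Then lcm(lcm(c, l), lcm(q, i)) * e * k divides v * e * k. Then lcm(lcm(c, l), lcm(q, i)) * e * k * y divides v * e * k * y.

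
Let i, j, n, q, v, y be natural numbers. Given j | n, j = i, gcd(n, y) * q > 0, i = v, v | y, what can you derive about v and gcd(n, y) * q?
v ≤ gcd(n, y) * q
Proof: Since j = i and j | n, i | n. Since i = v, v | n. Since v | y, v | gcd(n, y). Then v | gcd(n, y) * q. Since gcd(n, y) * q > 0, v ≤ gcd(n, y) * q.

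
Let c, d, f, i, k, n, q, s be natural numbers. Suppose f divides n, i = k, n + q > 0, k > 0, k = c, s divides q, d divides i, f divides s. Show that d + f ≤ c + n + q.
Since i = k and d divides i, d divides k. k > 0, so d ≤ k. k = c, so d ≤ c. Since f divides s and s divides q, f divides q. f divides n, so f divides n + q. Since n + q > 0, f ≤ n + q. d ≤ c, so d + f ≤ c + n + q.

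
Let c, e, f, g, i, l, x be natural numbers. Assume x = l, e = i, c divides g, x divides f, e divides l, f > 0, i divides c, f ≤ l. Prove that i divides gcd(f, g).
x divides f and f > 0, so x ≤ f. x = l, so l ≤ f. Because f ≤ l, l = f. e = i and e divides l, thus i divides l. l = f, so i divides f. i divides c and c divides g, so i divides g. i divides f, so i divides gcd(f, g).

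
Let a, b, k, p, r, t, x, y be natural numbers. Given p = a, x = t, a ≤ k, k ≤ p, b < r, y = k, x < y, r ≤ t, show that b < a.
b < r and r ≤ t, so b < t. Since p = a and k ≤ p, k ≤ a. Since a ≤ k, k = a. Because x = t and x < y, t < y. Since y = k, t < k. k = a, so t < a. b < t, so b < a.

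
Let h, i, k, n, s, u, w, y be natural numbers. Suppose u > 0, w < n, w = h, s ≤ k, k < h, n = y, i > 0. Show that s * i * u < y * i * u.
Because w = h and w < n, h < n. Since n = y, h < y. k < h, so k < y. s ≤ k, so s < y. Using i > 0 and multiplying by a positive, s * i < y * i. From u > 0, by multiplying by a positive, s * i * u < y * i * u.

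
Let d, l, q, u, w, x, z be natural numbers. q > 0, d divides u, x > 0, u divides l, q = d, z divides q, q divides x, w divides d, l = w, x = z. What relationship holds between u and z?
u = z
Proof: z divides q and q > 0, hence z ≤ q. q divides x and x > 0, so q ≤ x. x = z, so q ≤ z. Since z ≤ q, z = q. Since q = d, z = d. Since l = w and u divides l, u divides w. Since w divides d, u divides d. Since d divides u, d = u. Since z = d, z = u. Then u = z.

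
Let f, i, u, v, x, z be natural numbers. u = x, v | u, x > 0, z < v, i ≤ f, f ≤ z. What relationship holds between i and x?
i < x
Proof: Because i ≤ f and f ≤ z, i ≤ z. z < v, so i < v. u = x and v | u, therefore v | x. Since x > 0, v ≤ x. i < v, so i < x.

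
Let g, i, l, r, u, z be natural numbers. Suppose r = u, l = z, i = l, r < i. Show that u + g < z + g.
i = l and l = z, so i = z. From r = u and r < i, u < i. Because i = z, u < z. Then u + g < z + g.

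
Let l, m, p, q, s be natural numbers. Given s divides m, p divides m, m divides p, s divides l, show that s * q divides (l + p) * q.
Since m divides p and p divides m, m = p. Since s divides m, s divides p. Since s divides l, s divides l + p. Then s * q divides (l + p) * q.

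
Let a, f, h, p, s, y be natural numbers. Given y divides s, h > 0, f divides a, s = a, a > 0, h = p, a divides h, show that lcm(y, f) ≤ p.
s = a and y divides s, thus y divides a. Since f divides a, lcm(y, f) divides a. a > 0, so lcm(y, f) ≤ a. a divides h and h > 0, thus a ≤ h. h = p, so a ≤ p. lcm(y, f) ≤ a, so lcm(y, f) ≤ p.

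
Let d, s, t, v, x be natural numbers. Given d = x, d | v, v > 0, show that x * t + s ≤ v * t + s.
From d = x and d | v, x | v. v > 0, so x ≤ v. Then x * t ≤ v * t. Then x * t + s ≤ v * t + s.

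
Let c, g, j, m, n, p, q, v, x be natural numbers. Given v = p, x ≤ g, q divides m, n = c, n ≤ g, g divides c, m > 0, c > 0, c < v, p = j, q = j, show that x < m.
n = c and n ≤ g, thus c ≤ g. g divides c and c > 0, hence g ≤ c. From c ≤ g, c = g. v = p and c < v, therefore c < p. c = g, so g < p. p = j, so g < j. x ≤ g, so x < j. Because q = j and q divides m, j divides m. m > 0, so j ≤ m. x < j, so x < m.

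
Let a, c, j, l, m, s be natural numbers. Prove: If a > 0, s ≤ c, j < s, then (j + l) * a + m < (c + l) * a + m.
Because j < s and s ≤ c, j < c. Then j + l < c + l. Because a > 0, (j + l) * a < (c + l) * a. Then (j + l) * a + m < (c + l) * a + m.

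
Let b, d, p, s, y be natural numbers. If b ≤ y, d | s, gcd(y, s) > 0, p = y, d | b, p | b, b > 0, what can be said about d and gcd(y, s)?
d ≤ gcd(y, s)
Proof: Since p = y and p | b, y | b. b > 0, so y ≤ b. Since b ≤ y, b = y. d | b, so d | y. Since d | s, d | gcd(y, s). gcd(y, s) > 0, so d ≤ gcd(y, s).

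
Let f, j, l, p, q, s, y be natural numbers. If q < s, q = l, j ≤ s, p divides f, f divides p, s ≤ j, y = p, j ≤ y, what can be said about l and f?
l < f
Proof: q = l and q < s, therefore l < s. From p divides f and f divides p, p = f. y = p, so y = f. Because j ≤ s and s ≤ j, j = s. j ≤ y, so s ≤ y. Since y = f, s ≤ f. l < s, so l < f.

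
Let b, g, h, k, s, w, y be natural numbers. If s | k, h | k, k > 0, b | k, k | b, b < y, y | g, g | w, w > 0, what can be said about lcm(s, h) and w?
lcm(s, h) < w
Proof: s | k and h | k, so lcm(s, h) | k. Since k > 0, lcm(s, h) ≤ k. Since b | k and k | b, b = k. Since y | g and g | w, y | w. Since w > 0, y ≤ w. Since b < y, b < w. Since b = k, k < w. lcm(s, h) ≤ k, so lcm(s, h) < w.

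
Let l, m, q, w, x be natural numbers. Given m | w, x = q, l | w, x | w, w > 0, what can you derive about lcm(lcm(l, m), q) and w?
lcm(lcm(l, m), q) ≤ w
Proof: l | w and m | w, so lcm(l, m) | w. Because x = q and x | w, q | w. Since lcm(l, m) | w, lcm(lcm(l, m), q) | w. Since w > 0, lcm(lcm(l, m), q) ≤ w.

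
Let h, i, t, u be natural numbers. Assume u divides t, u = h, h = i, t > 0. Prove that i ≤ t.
u = h and u divides t, so h divides t. Since t > 0, h ≤ t. From h = i, i ≤ t.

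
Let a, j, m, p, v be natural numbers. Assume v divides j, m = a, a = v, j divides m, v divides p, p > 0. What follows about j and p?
j ≤ p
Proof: Since m = a and a = v, m = v. Since j divides m, j divides v. v divides j, so v = j. From v divides p, j divides p. p > 0, so j ≤ p.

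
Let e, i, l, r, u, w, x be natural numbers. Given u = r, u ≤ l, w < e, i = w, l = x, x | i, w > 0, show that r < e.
From u = r and u ≤ l, r ≤ l. l = x, so r ≤ x. From i = w and x | i, x | w. Since w > 0, x ≤ w. Since r ≤ x, r ≤ w. w < e, so r < e.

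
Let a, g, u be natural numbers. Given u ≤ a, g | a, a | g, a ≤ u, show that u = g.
From u ≤ a and a ≤ u, u = a. a | g and g | a, hence a = g. u = a, so u = g.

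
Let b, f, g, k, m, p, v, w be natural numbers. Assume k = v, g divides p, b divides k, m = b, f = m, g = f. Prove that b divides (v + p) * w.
k = v and b divides k, so b divides v. g = f and f = m, so g = m. m = b, so g = b. Because g divides p, b divides p. b divides v, so b divides v + p. Then b divides (v + p) * w.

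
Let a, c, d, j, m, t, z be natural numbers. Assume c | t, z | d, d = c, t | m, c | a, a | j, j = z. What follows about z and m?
z | m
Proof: Since c | a and a | j, c | j. Since j = z, c | z. d = c and z | d, hence z | c. c | z, so c = z. Since c | t, z | t. Since t | m, z | m.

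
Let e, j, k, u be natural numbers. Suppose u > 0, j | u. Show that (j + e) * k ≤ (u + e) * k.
Since j | u and u > 0, j ≤ u. Then j + e ≤ u + e. Then (j + e) * k ≤ (u + e) * k.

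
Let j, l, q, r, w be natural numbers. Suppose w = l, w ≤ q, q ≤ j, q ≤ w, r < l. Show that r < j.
q ≤ w and w ≤ q, so q = w. w = l, so q = l. q ≤ j, so l ≤ j. Since r < l, r < j.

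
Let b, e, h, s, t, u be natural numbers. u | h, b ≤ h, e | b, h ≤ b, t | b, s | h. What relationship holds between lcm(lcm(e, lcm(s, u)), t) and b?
lcm(lcm(e, lcm(s, u)), t) | b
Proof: From h ≤ b and b ≤ h, h = b. s | h and u | h, hence lcm(s, u) | h. h = b, so lcm(s, u) | b. e | b, so lcm(e, lcm(s, u)) | b. From t | b, lcm(lcm(e, lcm(s, u)), t) | b.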